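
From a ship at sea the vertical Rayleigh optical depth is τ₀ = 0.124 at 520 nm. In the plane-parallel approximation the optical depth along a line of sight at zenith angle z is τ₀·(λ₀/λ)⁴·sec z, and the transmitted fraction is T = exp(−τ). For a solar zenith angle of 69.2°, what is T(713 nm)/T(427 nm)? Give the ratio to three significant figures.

1.95

Airmass: sec 69.2° = 2.8161.
τ(713 nm) = 0.124 × (520/713)⁴ × 2.8161 = 0.124 × 0.2829 × 2.8161 = 0.0988.
τ(427 nm) = 0.124 × (520/427)⁴ × 2.8161 = 0.124 × 2.1994 × 2.8161 = 0.7680.
T(713)/T(427) = exp(τ_B − τ_A) = exp(0.6692) = 1.9527.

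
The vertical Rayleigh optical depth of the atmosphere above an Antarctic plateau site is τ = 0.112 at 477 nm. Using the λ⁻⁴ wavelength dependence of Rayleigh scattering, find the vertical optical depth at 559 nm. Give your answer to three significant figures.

0.0594

τ(559 nm) = τ(477 nm) × (477/559)⁴ = 0.112 × (0.8533)⁴ = 0.112 × 0.5302 = 0.0594.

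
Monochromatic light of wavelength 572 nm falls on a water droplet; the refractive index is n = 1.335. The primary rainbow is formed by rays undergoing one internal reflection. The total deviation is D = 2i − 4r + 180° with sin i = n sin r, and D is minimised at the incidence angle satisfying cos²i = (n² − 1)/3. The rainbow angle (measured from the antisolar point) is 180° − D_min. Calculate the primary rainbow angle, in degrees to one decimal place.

41.8°

cos²i = (1.78222 − 1)/3 = 0.26074; i = arccos(0.51063) = 59.294°.
sin r = sin 59.294°/1.335 = 0.64405; r = 40.094°.
D_min = 2·59.294° − 4·40.094° + 180° = 138.212°.
Rainbow angle = 180° − D_min = 41.788°.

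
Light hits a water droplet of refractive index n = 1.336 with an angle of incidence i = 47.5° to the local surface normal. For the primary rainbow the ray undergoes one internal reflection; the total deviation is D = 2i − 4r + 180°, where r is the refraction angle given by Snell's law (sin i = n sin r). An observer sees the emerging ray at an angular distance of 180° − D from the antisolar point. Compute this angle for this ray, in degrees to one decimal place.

sin r = sin 47.5° / 1.336 = 0.7373/1.336 = 0.5519; r = 33.49°.
D = 2·47.5° − 4·33.49° + 180° = 95.00° − 133.98° + 180° = 141.02°.
Angle from antisolar point = 180° − D = 38.98°.

39.0°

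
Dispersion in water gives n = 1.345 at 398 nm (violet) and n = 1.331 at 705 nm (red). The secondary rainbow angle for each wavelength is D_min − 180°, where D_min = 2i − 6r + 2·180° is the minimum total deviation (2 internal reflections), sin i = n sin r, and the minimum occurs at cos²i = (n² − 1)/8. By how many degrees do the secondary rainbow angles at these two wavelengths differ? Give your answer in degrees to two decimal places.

At 398 nm (n = 1.345): cos²i = 0.10113 → i = 71.458°, r = 44.821°, D_min = 233.987°, rainbow angle = 53.987°.
At 705 nm (n = 1.331): cos²i = 0.09645 → i = 71.907°, r = 45.575°, D_min = 230.365°, rainbow angle = 50.365°.
Angular width = |53.987° − 50.365°| = 3.622°.

3.62°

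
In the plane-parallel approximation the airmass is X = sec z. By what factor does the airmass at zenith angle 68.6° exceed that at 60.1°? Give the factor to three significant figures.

1.37

X(68.6°)/X(60.1°) = sec 68.6° / sec 60.1° = cos 60.1° / cos 68.6° = 0.4985/0.3649 = 1.3662.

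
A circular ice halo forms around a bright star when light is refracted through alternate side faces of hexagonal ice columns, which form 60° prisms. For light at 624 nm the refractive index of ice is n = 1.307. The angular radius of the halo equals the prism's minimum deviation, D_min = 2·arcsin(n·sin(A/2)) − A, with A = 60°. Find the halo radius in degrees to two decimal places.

n·sin(A/2) = 1.307 × sin 30° = 1.307 × 0.5000 = 0.6535.
D_min = 2·arcsin(0.6535) − 60° = 2 × 40.806° − 60° = 21.612°.

21.61°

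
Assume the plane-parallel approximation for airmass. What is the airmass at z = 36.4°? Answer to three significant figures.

1.24

X = sec z = 1/cos 36.4° = 1/0.8049 = 1.2424.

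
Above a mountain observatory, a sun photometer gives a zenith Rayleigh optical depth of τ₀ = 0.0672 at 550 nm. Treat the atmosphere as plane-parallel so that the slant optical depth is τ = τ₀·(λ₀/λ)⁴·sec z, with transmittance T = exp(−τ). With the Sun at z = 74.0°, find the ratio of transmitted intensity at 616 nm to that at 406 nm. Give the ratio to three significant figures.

Airmass: sec 74.0° = 3.6280.
τ(616 nm) = 0.0672 × (550/616)⁴ × 3.6280 = 0.0672 × 0.6355 × 3.6280 = 0.1549.
τ(406 nm) = 0.0672 × (550/406)⁴ × 3.6280 = 0.0672 × 3.3678 × 3.6280 = 0.8211.
T(616)/T(406) = exp(τ_B − τ_A) = exp(0.6661) = 1.9467.

1.95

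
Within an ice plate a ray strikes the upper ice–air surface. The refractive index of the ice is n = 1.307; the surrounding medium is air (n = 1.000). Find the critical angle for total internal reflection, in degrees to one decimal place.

sin θ_c = n_air / n = 1.000 / 1.307 = 0.7651.
θ_c = arcsin(0.7651) = 49.92°.

49.9°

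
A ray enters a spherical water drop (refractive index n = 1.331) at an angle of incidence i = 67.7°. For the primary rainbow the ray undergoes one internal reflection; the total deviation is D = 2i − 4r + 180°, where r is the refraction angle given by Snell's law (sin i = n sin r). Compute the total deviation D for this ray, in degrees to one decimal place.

sin r = sin 67.7° / 1.331 = 0.9252/1.331 = 0.6951; r = 44.04°.
D = 2·67.7° − 4·44.04° + 180° = 135.40° − 176.15° + 180° = 139.25°.

139.3°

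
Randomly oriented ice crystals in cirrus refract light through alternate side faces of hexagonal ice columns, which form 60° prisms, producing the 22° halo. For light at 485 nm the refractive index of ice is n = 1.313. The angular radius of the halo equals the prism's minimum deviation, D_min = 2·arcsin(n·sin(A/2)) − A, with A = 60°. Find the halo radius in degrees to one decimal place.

n·sin(A/2) = 1.313 × sin 30° = 1.313 × 0.5000 = 0.6565.
D_min = 2·arcsin(0.6565) − 60° = 2 × 41.033° − 60° = 22.067°.

22.1°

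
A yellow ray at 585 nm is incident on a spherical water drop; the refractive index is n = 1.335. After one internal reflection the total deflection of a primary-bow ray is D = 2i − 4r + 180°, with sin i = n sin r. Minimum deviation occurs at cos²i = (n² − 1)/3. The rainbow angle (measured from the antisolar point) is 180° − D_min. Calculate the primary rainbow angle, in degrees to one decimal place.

cos²i = (1.78222 − 1)/3 = 0.26074; i = arccos(0.51063) = 59.294°.
sin r = sin 59.294°/1.335 = 0.64405; r = 40.094°.
D_min = 2·59.294° − 4·40.094° + 180° = 138.212°.
Rainbow angle = 180° − D_min = 41.788°.

41.8°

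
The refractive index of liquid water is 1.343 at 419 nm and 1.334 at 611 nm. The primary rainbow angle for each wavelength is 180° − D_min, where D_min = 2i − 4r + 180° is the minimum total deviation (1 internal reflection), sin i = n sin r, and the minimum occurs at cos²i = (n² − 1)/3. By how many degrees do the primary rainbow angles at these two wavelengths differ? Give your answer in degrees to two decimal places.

1.29°

At 419 nm (n = 1.343): cos²i = 0.26788 → i = 58.830°, r = 39.577°, D_min = 139.354°, rainbow angle = 40.646°.
At 611 nm (n = 1.334): cos²i = 0.25985 → i = 59.352°, r = 40.159°, D_min = 138.067°, rainbow angle = 41.933°.
Angular width = |40.646° − 41.933°| = 1.287°.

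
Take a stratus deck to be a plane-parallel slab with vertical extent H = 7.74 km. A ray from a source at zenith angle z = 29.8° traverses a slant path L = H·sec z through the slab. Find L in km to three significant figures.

sec z = 1/cos 29.8° = 1.1524.
L = 7.74 × 1.1524 = 8.919 km.

8.92 km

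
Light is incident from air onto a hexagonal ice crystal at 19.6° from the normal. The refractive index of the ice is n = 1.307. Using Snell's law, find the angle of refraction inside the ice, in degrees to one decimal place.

14.9°

Snell: sin θ_r = sin θ_i / n = sin 19.6° / 1.307 = 0.3355 / 1.307 = 0.2567.
θ_r = arcsin(0.2567) = 14.87°.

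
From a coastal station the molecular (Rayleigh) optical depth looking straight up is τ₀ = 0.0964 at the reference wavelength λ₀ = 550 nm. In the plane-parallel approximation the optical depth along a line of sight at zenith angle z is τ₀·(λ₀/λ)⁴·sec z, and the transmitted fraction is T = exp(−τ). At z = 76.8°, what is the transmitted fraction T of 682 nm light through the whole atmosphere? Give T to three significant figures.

0.836

sec 76.8° = 4.3792.
τ = 0.0964 × (550/682)⁴ × 4.3792 = 0.0964 × 0.4230 × 4.3792 = 0.1786.
T = exp(−0.1786) = 0.8365.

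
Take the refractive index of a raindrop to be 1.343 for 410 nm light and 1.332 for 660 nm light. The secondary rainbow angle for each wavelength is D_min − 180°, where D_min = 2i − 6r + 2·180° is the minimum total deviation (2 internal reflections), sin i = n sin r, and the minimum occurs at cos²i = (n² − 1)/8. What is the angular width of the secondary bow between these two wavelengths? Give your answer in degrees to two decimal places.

2.85°

At 410 nm (n = 1.343): cos²i = 0.10046 → i = 71.522°, r = 44.928°, D_min = 233.478°, rainbow angle = 53.478°.
At 660 nm (n = 1.332): cos²i = 0.09678 → i = 71.875°, r = 45.520°, D_min = 230.628°, rainbow angle = 50.628°.
Angular width = |53.478° − 50.628°| = 2.849°.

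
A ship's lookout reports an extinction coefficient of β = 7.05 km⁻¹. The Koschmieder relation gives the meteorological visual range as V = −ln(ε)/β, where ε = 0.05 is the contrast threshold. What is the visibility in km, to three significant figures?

V = −ln(0.05) / 7.05 = 2.996 / 7.05 = 0.4249 km.

0.425 km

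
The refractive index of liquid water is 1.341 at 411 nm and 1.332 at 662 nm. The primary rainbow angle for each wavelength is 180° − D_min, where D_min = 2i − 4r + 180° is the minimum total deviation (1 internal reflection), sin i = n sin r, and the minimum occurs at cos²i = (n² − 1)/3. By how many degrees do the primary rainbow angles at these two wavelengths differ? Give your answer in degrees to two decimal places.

At 411 nm (n = 1.341): cos²i = 0.26609 → i = 58.946°, r = 39.705°, D_min = 139.071°, rainbow angle = 40.929°.
At 662 nm (n = 1.332): cos²i = 0.25807 → i = 59.469°, r = 40.290°, D_min = 137.776°, rainbow angle = 42.224°.
Angular width = |40.929° − 42.224°| = 1.295°.

1.29°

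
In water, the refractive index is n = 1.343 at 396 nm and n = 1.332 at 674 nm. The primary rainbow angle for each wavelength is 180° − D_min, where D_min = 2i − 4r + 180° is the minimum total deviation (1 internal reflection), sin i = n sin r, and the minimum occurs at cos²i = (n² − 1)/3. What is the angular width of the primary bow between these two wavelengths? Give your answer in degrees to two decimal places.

1.58°

At 396 nm (n = 1.343): cos²i = 0.26788 → i = 58.830°, r = 39.577°, D_min = 139.354°, rainbow angle = 40.646°.
At 674 nm (n = 1.332): cos²i = 0.25807 → i = 59.469°, r = 40.290°, D_min = 137.776°, rainbow angle = 42.224°.
Angular width = |40.646° − 42.224°| = 1.578°.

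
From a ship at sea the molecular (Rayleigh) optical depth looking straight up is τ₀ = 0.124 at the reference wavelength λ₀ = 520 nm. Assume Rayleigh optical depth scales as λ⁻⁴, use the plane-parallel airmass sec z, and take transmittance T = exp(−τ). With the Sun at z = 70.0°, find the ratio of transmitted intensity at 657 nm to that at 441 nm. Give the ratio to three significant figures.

Airmass: sec 70.0° = 2.9238.
τ(657 nm) = 0.124 × (520/657)⁴ × 2.9238 = 0.124 × 0.3924 × 2.9238 = 0.1423.
τ(441 nm) = 0.124 × (520/441)⁴ × 2.9238 = 0.124 × 1.9331 × 2.9238 = 0.7009.
T(657)/T(441) = exp(τ_B − τ_A) = exp(0.5586) = 1.7482.

1.75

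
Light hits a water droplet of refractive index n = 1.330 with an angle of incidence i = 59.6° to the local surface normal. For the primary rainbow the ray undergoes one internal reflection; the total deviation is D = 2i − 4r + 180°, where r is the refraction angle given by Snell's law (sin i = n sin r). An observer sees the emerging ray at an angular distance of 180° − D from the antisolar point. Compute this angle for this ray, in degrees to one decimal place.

42.5°

sin r = sin 59.6° / 1.330 = 0.8625/1.330 = 0.6485; r = 40.43°.
D = 2·59.6° − 4·40.43° + 180° = 119.20° − 161.72° + 180° = 137.48°.
Angle from antisolar point = 180° − D = 42.52°.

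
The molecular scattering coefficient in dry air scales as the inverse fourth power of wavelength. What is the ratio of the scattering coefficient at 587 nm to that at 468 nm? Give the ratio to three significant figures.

Rayleigh scattering ∝ λ⁻⁴, so the ratio of coefficients is the inverse fourth power of the wavelength ratio.
σ(587)/σ(468) = (468/587)⁴ = (0.7973)⁴ = 0.404.

0.404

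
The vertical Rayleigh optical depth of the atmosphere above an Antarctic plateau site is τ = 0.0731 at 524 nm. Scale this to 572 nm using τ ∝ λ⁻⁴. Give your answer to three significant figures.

τ(572 nm) = τ(524 nm) × (524/572)⁴ = 0.0731 × (0.9161)⁴ = 0.0731 × 0.7043 = 0.0515.

0.0515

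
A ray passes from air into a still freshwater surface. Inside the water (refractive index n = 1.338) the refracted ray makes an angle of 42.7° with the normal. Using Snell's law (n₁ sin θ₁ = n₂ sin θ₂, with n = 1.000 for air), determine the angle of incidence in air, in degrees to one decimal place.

Snell: sin θ_i = n · sin θ_r = 1.338 × sin 42.7° = 1.338 × 0.6782 = 0.9074.
θ_i = arcsin(0.9074) = 65.15°.

65.1°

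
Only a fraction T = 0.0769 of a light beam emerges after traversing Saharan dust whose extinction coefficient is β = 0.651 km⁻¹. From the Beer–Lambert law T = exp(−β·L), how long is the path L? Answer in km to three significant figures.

3.94 km

Beer–Lambert: T = exp(−βL) ⇒ L = −ln(T)/β = −ln(0.0769)/0.651 = 2.5652/0.651 = 3.94 km.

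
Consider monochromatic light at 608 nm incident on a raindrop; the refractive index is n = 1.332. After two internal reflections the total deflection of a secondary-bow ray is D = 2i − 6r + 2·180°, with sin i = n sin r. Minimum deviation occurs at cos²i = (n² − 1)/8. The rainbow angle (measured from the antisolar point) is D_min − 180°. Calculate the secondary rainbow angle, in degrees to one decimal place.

cos²i = (1.77422 − 1)/8 = 0.09678; i = arccos(0.31109) = 71.875°.
sin r = sin 71.875°/1.332 = 0.71350; r = 45.520°.
D_min = 2·71.875° − 6·45.520° + 360° = 230.628°.
Rainbow angle = D_min − 180° = 50.628°.

50.6°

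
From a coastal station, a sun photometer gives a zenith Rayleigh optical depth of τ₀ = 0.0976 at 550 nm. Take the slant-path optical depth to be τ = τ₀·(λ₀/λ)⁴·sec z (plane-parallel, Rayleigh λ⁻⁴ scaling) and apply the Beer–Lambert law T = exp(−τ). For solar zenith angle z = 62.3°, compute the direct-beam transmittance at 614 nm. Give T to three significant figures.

0.874

sec 62.3° = 2.1513.
τ = 0.0976 × (550/614)⁴ × 2.1513 = 0.0976 × 0.6438 × 2.1513 = 0.1352.
T = exp(−0.1352) = 0.8736.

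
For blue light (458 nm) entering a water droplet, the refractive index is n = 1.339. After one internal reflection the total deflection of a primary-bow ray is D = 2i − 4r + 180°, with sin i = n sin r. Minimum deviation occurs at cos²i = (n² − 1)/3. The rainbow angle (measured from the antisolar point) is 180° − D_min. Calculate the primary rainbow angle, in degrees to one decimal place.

41.2°

cos²i = (1.79292 − 1)/3 = 0.26431; i = arccos(0.51411) = 59.062°.
sin r = sin 59.062°/1.339 = 0.64057; r = 39.834°.
D_min = 2·59.062° − 4·39.834° + 180° = 138.786°.
Rainbow angle = 180° − D_min = 41.214°.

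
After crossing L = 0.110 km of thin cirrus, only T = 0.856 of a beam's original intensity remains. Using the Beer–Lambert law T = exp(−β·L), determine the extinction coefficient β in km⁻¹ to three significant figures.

1.41 km⁻¹

Beer–Lambert: T = exp(−βL) ⇒ β = −ln(T)/L = −ln(0.856)/0.110 = 0.1555/0.110 = 1.413 km⁻¹.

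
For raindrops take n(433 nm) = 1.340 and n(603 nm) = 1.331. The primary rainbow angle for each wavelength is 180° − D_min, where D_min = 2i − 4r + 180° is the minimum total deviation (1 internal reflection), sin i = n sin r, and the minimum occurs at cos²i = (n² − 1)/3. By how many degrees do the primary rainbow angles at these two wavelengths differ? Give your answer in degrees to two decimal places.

1.30°

At 433 nm (n = 1.340): cos²i = 0.26520 → i = 59.004°, r = 39.770°, D_min = 138.929°, rainbow angle = 41.071°.
At 603 nm (n = 1.331): cos²i = 0.25719 → i = 59.527°, r = 40.356°, D_min = 137.630°, rainbow angle = 42.370°.
Angular width = |41.071° − 42.370°| = 1.299°.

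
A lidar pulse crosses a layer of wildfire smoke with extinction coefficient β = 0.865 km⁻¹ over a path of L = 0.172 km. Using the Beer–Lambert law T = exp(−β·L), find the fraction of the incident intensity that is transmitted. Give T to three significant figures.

0.862

τ = β·L = 0.865 × 0.172 = 0.1488.
T = exp(−0.1488) = 0.8618.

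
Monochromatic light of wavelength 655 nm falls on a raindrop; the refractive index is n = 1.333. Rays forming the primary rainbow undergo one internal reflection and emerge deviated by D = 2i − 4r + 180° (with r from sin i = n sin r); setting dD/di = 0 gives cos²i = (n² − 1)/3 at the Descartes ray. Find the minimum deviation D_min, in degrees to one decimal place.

cos²i = (1.77689 − 1)/3 = 0.25896; i = arccos(0.50888) = 59.410°.
sin r = sin 59.410°/1.333 = 0.64579; r = 40.225°.
D_min = 2·59.410° − 4·40.225° + 180° = 137.922°.

137.9°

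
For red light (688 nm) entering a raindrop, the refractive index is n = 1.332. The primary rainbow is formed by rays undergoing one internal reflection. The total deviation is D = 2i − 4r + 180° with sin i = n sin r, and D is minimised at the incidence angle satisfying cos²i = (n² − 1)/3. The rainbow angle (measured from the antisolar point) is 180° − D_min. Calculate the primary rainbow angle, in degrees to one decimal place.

42.2°

cos²i = (1.77422 − 1)/3 = 0.25807; i = arccos(0.50801) = 59.469°.
sin r = sin 59.469°/1.332 = 0.64666; r = 40.290°.
D_min = 2·59.469° − 4·40.290° + 180° = 137.776°.
Rainbow angle = 180° − D_min = 42.224°.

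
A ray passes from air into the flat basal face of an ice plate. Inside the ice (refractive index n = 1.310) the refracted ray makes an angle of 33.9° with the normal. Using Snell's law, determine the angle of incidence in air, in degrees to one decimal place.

Snell: sin θ_i = n · sin θ_r = 1.310 × sin 33.9° = 1.310 × 0.5577 = 0.7306.
θ_i = arcsin(0.7306) = 46.94°.

46.9°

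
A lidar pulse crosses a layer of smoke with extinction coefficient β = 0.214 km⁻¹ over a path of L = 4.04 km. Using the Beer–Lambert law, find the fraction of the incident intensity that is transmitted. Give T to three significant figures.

0.421

τ = β·L = 0.214 × 4.04 = 0.8646.
T = exp(−0.8646) = 0.4212.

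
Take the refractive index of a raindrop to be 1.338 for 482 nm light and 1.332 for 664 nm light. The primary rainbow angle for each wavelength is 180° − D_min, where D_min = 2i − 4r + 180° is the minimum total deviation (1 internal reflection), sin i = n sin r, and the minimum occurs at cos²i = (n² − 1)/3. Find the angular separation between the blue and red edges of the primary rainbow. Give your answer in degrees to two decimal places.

At 482 nm (n = 1.338): cos²i = 0.26341 → i = 59.120°, r = 39.899°, D_min = 138.643°, rainbow angle = 41.357°.
At 664 nm (n = 1.332): cos²i = 0.25807 → i = 59.469°, r = 40.290°, D_min = 137.776°, rainbow angle = 42.224°.
Angular width = |41.357° − 42.224°| = 0.867°.

0.87°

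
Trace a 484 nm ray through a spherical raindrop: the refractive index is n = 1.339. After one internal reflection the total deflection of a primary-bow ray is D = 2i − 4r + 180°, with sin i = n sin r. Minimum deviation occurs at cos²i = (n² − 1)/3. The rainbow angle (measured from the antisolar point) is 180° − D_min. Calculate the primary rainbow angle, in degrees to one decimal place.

41.2°

cos²i = (1.79292 − 1)/3 = 0.26431; i = arccos(0.51411) = 59.062°.
sin r = sin 59.062°/1.339 = 0.64057; r = 39.834°.
D_min = 2·59.062° − 4·39.834° + 180° = 138.786°.
Rainbow angle = 180° − D_min = 41.214°.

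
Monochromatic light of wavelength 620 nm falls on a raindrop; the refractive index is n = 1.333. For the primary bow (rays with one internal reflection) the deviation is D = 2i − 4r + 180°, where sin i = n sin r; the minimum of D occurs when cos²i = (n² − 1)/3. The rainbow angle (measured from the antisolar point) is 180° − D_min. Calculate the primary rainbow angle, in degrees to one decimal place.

42.1°

cos²i = (1.77689 − 1)/3 = 0.25896; i = arccos(0.50888) = 59.410°.
sin r = sin 59.410°/1.333 = 0.64579; r = 40.225°.
D_min = 2·59.410° − 4·40.225° + 180° = 137.922°.
Rainbow angle = 180° − D_min = 42.078°.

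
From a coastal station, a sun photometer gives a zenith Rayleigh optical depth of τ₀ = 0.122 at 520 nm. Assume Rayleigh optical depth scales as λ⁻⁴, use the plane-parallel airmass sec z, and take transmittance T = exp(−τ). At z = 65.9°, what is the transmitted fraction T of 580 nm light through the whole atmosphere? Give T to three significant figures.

0.824

sec 65.9° = 2.4490.
τ = 0.122 × (520/580)⁴ × 2.4490 = 0.122 × 0.6461 × 2.4490 = 0.1930.
T = exp(−0.1930) = 0.8244.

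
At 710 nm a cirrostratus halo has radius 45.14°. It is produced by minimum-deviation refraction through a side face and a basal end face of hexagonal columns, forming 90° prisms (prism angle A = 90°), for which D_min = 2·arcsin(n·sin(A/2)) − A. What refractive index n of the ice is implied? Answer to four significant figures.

1.307

Rearranging: n = sin((D_min + A)/2) / sin(A/2).
(D_min + A)/2 = (45.14° + 90°)/2 = 67.570°.
n = sin 67.570° / sin 45° = 0.9243 / 0.7071 = 1.3072.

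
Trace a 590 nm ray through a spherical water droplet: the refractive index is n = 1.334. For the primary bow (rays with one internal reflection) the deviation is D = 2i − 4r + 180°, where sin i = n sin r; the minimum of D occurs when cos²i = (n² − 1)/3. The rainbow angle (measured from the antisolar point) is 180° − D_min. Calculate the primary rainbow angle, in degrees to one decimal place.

cos²i = (1.77956 − 1)/3 = 0.25985; i = arccos(0.50976) = 59.352°.
sin r = sin 59.352°/1.334 = 0.64492; r = 40.159°.
D_min = 2·59.352° − 4·40.159° + 180° = 138.067°.
Rainbow angle = 180° − D_min = 41.933°.

41.9°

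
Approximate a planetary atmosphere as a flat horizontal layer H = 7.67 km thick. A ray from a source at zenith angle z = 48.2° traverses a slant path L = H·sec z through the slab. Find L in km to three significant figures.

11.5 km

sec z = 1/cos 48.2° = 1.5003.
L = 7.67 × 1.5003 = 11.507 km.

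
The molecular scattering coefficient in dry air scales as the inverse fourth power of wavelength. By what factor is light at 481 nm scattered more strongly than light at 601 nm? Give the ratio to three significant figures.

Rayleigh scattering ∝ λ⁻⁴, so the ratio of coefficients is the inverse fourth power of the wavelength ratio.
σ(481)/σ(601) = (601/481)⁴ = (1.2495)⁴ = 2.437.

2.44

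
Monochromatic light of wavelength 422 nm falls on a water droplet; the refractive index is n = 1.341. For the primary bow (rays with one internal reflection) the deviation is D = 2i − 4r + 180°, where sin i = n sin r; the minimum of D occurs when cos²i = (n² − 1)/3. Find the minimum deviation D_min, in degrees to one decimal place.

cos²i = (1.79828 − 1)/3 = 0.26609; i = arccos(0.51584) = 58.946°.
sin r = sin 58.946°/1.341 = 0.63884; r = 39.705°.
D_min = 2·58.946° − 4·39.705° + 180° = 139.071°.

139.1°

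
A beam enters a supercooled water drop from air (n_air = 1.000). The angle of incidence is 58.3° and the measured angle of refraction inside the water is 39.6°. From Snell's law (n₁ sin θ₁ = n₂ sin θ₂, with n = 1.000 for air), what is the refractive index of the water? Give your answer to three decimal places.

1.335

n = sin θ_i / sin θ_r = sin 58.3° / sin 39.6° = 0.8508 / 0.6374 = 1.3348.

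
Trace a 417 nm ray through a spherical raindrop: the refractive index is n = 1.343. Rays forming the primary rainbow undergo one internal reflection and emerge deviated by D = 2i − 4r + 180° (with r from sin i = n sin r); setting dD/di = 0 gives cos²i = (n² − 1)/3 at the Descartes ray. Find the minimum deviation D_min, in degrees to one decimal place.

cos²i = (1.80365 − 1)/3 = 0.26788; i = arccos(0.51757) = 58.830°.
sin r = sin 58.830°/1.343 = 0.63711; r = 39.577°.
D_min = 2·58.830° − 4·39.577° + 180° = 139.354°.

139.4°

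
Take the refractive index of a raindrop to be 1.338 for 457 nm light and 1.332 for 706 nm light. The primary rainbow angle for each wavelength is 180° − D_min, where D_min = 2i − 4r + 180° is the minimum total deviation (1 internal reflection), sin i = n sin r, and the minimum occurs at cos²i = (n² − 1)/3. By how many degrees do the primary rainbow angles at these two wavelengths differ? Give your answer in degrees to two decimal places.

At 457 nm (n = 1.338): cos²i = 0.26341 → i = 59.120°, r = 39.899°, D_min = 138.643°, rainbow angle = 41.357°.
At 706 nm (n = 1.332): cos²i = 0.25807 → i = 59.469°, r = 40.290°, D_min = 137.776°, rainbow angle = 42.224°.
Angular width = |41.357° − 42.224°| = 0.867°.

0.87°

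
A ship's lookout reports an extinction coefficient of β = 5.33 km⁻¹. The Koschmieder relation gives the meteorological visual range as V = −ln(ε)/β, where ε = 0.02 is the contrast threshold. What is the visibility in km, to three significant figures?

V = −ln(0.02) / 5.33 = 3.912 / 5.33 = 0.7340 km.

0.734 km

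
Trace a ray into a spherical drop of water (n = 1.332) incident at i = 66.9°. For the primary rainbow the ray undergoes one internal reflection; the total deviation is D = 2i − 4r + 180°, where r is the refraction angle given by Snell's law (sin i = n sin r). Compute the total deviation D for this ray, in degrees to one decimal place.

sin r = sin 66.9° / 1.332 = 0.9198/1.332 = 0.6906; r = 43.67°.
D = 2·66.9° − 4·43.67° + 180° = 133.80° − 174.70° + 180° = 139.10°.

139.1°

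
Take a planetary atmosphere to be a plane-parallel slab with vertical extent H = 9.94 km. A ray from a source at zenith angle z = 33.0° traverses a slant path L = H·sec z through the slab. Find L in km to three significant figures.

sec z = 1/cos 33.0° = 1.1924.
L = 9.94 × 1.1924 = 11.852 km.

11.9 km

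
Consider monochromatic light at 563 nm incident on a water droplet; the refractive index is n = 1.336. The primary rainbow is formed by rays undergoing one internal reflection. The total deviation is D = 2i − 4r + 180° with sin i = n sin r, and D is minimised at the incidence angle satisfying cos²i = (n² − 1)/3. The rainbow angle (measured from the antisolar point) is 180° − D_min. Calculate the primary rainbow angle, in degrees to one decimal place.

41.6°

cos²i = (1.78490 − 1)/3 = 0.26163; i = arccos(0.51150) = 59.236°.
sin r = sin 59.236°/1.336 = 0.64318; r = 40.029°.
D_min = 2·59.236° − 4·40.029° + 180° = 138.356°.
Rainbow angle = 180° − D_min = 41.644°.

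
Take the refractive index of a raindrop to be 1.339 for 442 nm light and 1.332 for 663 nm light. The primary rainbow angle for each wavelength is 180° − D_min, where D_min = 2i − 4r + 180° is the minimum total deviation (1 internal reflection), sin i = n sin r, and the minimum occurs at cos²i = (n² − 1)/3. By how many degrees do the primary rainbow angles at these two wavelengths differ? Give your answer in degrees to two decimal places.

1.01°

At 442 nm (n = 1.339): cos²i = 0.26431 → i = 59.062°, r = 39.834°, D_min = 138.786°, rainbow angle = 41.214°.
At 663 nm (n = 1.332): cos²i = 0.25807 → i = 59.469°, r = 40.290°, D_min = 137.776°, rainbow angle = 42.224°.
Angular width = |41.214° − 42.224°| = 1.010°.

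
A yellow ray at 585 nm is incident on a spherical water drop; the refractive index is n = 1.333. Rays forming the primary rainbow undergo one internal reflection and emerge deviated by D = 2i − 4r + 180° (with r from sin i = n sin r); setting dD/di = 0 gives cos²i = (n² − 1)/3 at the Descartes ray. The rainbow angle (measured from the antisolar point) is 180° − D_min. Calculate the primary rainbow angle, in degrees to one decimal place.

42.1°

cos²i = (1.77689 − 1)/3 = 0.25896; i = arccos(0.50888) = 59.410°.
sin r = sin 59.410°/1.333 = 0.64579; r = 40.225°.
D_min = 2·59.410° − 4·40.225° + 180° = 137.922°.
Rainbow angle = 180° − D_min = 42.078°.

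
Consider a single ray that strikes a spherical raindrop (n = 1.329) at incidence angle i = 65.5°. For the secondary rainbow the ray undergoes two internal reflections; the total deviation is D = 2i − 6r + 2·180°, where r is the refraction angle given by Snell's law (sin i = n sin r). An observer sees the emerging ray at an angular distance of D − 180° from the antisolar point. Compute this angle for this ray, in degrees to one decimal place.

51.7°

sin r = sin 65.5° / 1.329 = 0.9100/1.329 = 0.6847; r = 43.21°.
D = 2·65.5° − 6·43.21° + 2·180° = 131.00° − 259.27° + 360° = 231.73°.
Angle from antisolar point = D − 180° = 51.73°.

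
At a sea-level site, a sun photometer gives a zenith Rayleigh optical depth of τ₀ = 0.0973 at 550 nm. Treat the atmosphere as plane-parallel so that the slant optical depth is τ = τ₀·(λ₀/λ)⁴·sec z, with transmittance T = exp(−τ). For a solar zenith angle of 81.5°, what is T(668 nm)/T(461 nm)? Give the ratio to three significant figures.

2.80

Airmass: sec 81.5° = 6.7655.
τ(668 nm) = 0.0973 × (550/668)⁴ × 6.7655 = 0.0973 × 0.4596 × 6.7655 = 0.3025.
τ(461 nm) = 0.0973 × (550/461)⁴ × 6.7655 = 0.0973 × 2.0260 × 6.7655 = 1.3337.
T(668)/T(461) = exp(τ_B − τ_A) = exp(1.0312) = 2.8044.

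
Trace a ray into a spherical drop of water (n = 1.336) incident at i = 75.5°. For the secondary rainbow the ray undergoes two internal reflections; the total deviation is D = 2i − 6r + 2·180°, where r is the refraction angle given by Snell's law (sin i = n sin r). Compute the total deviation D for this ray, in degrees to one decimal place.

232.4°

sin r = sin 75.5° / 1.336 = 0.9681/1.336 = 0.7247; r = 46.44°.
D = 2·75.5° − 6·46.44° + 2·180° = 151.00° − 278.64° + 360° = 232.36°.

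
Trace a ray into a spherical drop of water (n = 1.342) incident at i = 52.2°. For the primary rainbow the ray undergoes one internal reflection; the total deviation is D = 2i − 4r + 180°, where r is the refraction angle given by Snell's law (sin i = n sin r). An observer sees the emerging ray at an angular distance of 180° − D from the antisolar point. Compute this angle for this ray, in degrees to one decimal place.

39.9°

sin r = sin 52.2° / 1.342 = 0.7902/1.342 = 0.5888; r = 36.07°.
D = 2·52.2° − 4·36.07° + 180° = 104.40° − 144.28° + 180° = 140.12°.
Angle from antisolar point = 180° − D = 39.88°.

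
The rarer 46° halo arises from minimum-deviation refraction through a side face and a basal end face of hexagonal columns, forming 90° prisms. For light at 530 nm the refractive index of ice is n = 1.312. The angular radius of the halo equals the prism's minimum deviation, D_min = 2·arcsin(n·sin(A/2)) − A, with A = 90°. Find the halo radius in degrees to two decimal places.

46.17°

n·sin(A/2) = 1.312 × sin 45° = 1.312 × 0.7071 = 0.9277.
D_min = 2·arcsin(0.9277) − 90° = 2 × 68.083° − 90° = 46.166°.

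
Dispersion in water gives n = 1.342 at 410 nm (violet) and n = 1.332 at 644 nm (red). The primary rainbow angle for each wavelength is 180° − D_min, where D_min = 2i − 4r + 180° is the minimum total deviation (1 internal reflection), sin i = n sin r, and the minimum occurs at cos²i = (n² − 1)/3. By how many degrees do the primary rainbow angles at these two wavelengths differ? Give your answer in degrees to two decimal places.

At 410 nm (n = 1.342): cos²i = 0.26699 → i = 58.888°, r = 39.641°, D_min = 139.213°, rainbow angle = 40.787°.
At 644 nm (n = 1.332): cos²i = 0.25807 → i = 59.469°, r = 40.290°, D_min = 137.776°, rainbow angle = 42.224°.
Angular width = |40.787° − 42.224°| = 1.437°.

1.44°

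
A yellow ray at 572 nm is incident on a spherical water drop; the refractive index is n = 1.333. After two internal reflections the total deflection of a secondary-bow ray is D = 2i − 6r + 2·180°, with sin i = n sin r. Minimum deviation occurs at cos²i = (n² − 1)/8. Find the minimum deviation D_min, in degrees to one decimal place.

cos²i = (1.77689 − 1)/8 = 0.09711; i = arccos(0.31163) = 71.843°.
sin r = sin 71.843°/1.333 = 0.71283; r = 45.466°.
D_min = 2·71.843° − 6·45.466° + 360° = 230.891°.

230.9°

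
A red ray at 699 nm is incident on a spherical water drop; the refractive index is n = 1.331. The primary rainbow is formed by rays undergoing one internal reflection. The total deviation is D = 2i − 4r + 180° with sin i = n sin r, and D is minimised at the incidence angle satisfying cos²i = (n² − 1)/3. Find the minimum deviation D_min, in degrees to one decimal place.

cos²i = (1.77156 − 1)/3 = 0.25719; i = arccos(0.50714) = 59.527°.
sin r = sin 59.527°/1.331 = 0.64753; r = 40.356°.
D_min = 2·59.527° − 4·40.356° + 180° = 137.630°.

137.6°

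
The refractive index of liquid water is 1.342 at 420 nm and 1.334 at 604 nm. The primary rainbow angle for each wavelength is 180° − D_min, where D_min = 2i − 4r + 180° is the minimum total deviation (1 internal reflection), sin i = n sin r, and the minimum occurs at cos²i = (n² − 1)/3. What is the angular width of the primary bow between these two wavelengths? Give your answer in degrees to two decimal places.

1.15°

At 420 nm (n = 1.342): cos²i = 0.26699 → i = 58.888°, r = 39.641°, D_min = 139.213°, rainbow angle = 40.787°.
At 604 nm (n = 1.334): cos²i = 0.25985 → i = 59.352°, r = 40.159°, D_min = 138.067°, rainbow angle = 41.933°.
Angular width = |40.787° − 41.933°| = 1.146°.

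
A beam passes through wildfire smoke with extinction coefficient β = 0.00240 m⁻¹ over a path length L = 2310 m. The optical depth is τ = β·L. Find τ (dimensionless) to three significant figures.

5.54

τ = β·L = 0.00240 × 2310 = 5.5440.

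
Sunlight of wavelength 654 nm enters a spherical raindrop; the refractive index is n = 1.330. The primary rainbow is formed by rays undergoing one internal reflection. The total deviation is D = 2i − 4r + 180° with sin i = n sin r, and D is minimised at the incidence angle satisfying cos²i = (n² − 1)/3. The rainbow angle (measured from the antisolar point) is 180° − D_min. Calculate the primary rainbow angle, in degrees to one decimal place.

42.5°

cos²i = (1.76890 − 1)/3 = 0.25630; i = arccos(0.50626) = 59.585°.
sin r = sin 59.585°/1.330 = 0.64841; r = 40.422°.
D_min = 2·59.585° − 4·40.422° + 180° = 137.484°.
Rainbow angle = 180° − D_min = 42.516°.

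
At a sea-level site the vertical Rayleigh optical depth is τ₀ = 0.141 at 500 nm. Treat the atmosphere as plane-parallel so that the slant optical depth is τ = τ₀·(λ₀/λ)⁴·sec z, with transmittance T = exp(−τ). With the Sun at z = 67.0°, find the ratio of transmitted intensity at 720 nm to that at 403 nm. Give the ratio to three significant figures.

Airmass: sec 67.0° = 2.5593.
τ(720 nm) = 0.141 × (500/720)⁴ × 2.5593 = 0.141 × 0.2326 × 2.5593 = 0.0839.
τ(403 nm) = 0.141 × (500/403)⁴ × 2.5593 = 0.141 × 2.3695 × 2.5593 = 0.8551.
T(720)/T(403) = exp(τ_B − τ_A) = exp(0.7711) = 2.1622.

2.16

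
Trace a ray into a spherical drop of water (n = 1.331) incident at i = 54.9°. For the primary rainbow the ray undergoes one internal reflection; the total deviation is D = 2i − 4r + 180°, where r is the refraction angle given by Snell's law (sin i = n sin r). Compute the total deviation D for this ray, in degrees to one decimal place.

sin r = sin 54.9° / 1.331 = 0.8181/1.331 = 0.6147; r = 37.93°.
D = 2·54.9° − 4·37.93° + 180° = 109.80° − 151.72° + 180° = 138.08°.

138.1°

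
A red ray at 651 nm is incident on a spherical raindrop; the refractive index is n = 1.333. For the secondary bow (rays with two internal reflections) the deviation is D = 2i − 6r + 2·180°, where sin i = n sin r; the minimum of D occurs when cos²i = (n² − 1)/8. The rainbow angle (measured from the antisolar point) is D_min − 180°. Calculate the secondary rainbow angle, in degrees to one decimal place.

cos²i = (1.77689 − 1)/8 = 0.09711; i = arccos(0.31163) = 71.843°.
sin r = sin 71.843°/1.333 = 0.71283; r = 45.466°.
D_min = 2·71.843° − 6·45.466° + 360° = 230.891°.
Rainbow angle = D_min − 180° = 50.891°.

50.9°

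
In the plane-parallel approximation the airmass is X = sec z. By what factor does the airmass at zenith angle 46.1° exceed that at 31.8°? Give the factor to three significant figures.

1.23

X(46.1°)/X(31.8°) = sec 46.1° / sec 31.8° = cos 31.8° / cos 46.1° = 0.8499/0.6934 = 1.2257.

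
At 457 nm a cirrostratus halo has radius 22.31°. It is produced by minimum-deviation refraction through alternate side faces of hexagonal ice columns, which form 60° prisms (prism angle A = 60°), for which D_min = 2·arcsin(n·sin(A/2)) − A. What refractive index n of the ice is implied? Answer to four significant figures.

Rearranging: n = sin((D_min + A)/2) / sin(A/2).
(D_min + A)/2 = (22.31° + 60°)/2 = 41.155°.
n = sin 41.155° / sin 30° = 0.6581 / 0.5000 = 1.3162.

1.316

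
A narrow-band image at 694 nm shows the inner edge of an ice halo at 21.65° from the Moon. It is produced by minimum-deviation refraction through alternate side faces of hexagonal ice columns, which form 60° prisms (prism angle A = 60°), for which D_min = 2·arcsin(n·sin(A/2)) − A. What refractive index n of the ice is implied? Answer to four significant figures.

1.308

Rearranging: n = sin((D_min + A)/2) / sin(A/2).
(D_min + A)/2 = (21.65° + 60°)/2 = 40.825°.
n = sin 40.825° / sin 30° = 0.6538 / 0.5000 = 1.3075.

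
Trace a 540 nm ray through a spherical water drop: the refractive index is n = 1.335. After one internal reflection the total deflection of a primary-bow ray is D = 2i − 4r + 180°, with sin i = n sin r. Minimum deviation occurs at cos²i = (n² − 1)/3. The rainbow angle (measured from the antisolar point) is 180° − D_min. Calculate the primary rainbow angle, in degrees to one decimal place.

cos²i = (1.78222 − 1)/3 = 0.26074; i = arccos(0.51063) = 59.294°.
sin r = sin 59.294°/1.335 = 0.64405; r = 40.094°.
D_min = 2·59.294° − 4·40.094° + 180° = 138.212°.
Rainbow angle = 180° − D_min = 41.788°.

41.8°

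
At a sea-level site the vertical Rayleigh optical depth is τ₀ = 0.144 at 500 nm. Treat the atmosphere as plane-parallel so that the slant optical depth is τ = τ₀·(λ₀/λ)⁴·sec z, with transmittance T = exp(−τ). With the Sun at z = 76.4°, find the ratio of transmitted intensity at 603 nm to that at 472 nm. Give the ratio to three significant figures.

1.62

Airmass: sec 76.4° = 4.2527.
τ(603 nm) = 0.144 × (500/603)⁴ × 4.2527 = 0.144 × 0.4727 × 4.2527 = 0.2895.
τ(472 nm) = 0.144 × (500/472)⁴ × 4.2527 = 0.144 × 1.2593 × 4.2527 = 0.7712.
T(603)/T(472) = exp(τ_B − τ_A) = exp(0.4817) = 1.6188.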